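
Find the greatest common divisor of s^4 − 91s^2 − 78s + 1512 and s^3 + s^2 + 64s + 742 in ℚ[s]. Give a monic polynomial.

s + 7

Euclidean algorithm in ℚ[s]:
  s^4 − 91s^2 − 78s + 1512 = (s − 1)(s^3 + s^2 + 64s + 742) + (−154s^2 − 756s + 2254)
  s^3 + s^2 + 64s + 742 = (−(1/154)s + 43/1694)(−154s^2 − 756s + 2254) + ((11837/121)s + 82859/121)
  −154s^2 − 756s + 2254 = (−(2662/1691)s + 5566/1691)((11837/121)s + 82859/121) + (0)
Last nonzero remainder: (11837/121)s + 82859/121. Dividing through by 11837/121 gives the monic gcd s + 7.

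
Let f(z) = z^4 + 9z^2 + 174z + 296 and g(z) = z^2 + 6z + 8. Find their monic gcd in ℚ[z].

z^2 + 6z + 8

Apply the Euclidean algorithm:
  z^4 + 9z^2 + 174z + 296 = (z^2 − 6z + 37)(z^2 + 6z + 8) + (0)
The last nonzero remainder z^2 + 6z + 8 is already monic.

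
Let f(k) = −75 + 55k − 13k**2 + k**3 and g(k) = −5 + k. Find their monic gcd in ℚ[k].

Repeated division with remainder:
  k**3 − 13k**2 + 55k − 75 = (k**2 − 8k + 15)(k − 5) + (0)
The last nonzero remainder k − 5 is already monic.

−5 + k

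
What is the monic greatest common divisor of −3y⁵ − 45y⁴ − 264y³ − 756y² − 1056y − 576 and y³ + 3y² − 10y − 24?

y² + 6y + 8

Euclidean algorithm in ℚ[y]:
  −3y⁵ − 45y⁴ − 264y³ − 756y² − 1056y − 576 = (−3y² − 36y − 186)(y³ + 3y² − 10y − 24) + (−630y² − 3780y − 5040)
  y³ + 3y² − 10y − 24 = (−(1/630)y + 1/210)(−630y² − 3780y − 5040) + (0)
Last nonzero remainder: −630y² − 3780y − 5040. Dividing through by −630 gives the monic gcd y² + 6y + 8.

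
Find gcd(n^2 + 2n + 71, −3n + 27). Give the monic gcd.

Repeated division with remainder:
  n^2 + 2n + 71 = (−(1/3)n − 11/3)(−3n + 27) + (170)
  −3n + 27 = (−(3/170)n + 27/170)(170) + (0)
The last nonzero remainder is the constant 170, so the polynomials are coprime and gcd = 1.

1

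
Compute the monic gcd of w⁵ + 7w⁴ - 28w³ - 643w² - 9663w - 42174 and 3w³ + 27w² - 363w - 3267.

Apply the Euclidean algorithm:
  w⁵ + 7w⁴ - 28w³ - 643w² - 9663w - 42174 = ((1/3)w² - (2/3)w + 37)(3w³ + 27w² - 363w - 3267) + (-795w² + 1590w + 78705)
  3w³ + 27w² - 363w - 3267 = (-(1/265)w - 11/265)(-795w² + 1590w + 78705) + (0)
Last nonzero remainder: -795w² + 1590w + 78705. Dividing through by -795 gives the monic gcd w² - 2w - 99.

w² - 2w - 99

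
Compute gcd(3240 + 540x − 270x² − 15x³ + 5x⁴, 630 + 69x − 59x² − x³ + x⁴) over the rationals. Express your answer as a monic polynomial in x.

−18 − 3x + x²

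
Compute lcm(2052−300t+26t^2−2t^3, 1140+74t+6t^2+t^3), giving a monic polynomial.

Repeated division with remainder:
  −2t^3+26t^2−300t+2052 = (−2)(t^3+6t^2+74t+1140) + (38t^2−152t+4332)
  t^3+6t^2+74t+1140 = ((1/38)t+5/19)(38t^2−152t+4332) + (0)
Last nonzero remainder: 38t^2−152t+4332. Dividing through by 38 gives the monic gcd t^2−4t+114.
Then lcm(f, g) = f·g / gcd(f, g); expanding and making the result monic gives the answer.

−10260+474t+20t^2−3t^3+t^4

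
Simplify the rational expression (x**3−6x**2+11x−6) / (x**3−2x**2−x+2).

Euclidean algorithm in ℚ[x]:
  x**3−6x**2+11x−6 = (x**3−2x**2−x+2) + (−4x**2+12x−8)
  x**3−2x**2−x+2 = (−(1/4)x−1/4)(−4x**2+12x−8) + (0)
Last nonzero remainder: −4x**2+12x−8. Dividing through by −4 gives the monic gcd x**2−3x+2.
Cancel x**2−3x+2 from numerator and denominator to get the reduced form.

(x−3)/(x+1)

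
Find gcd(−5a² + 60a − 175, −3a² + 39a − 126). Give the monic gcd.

a − 7

Euclidean algorithm in ℚ[a]:
  −5a² + 60a − 175 = (5/3)(−3a² + 39a − 126) + (−5a + 35)
  −3a² + 39a − 126 = ((3/5)a − 18/5)(−5a + 35) + (0)
Last nonzero remainder: −5a + 35. Dividing through by −5 gives the monic gcd a − 7.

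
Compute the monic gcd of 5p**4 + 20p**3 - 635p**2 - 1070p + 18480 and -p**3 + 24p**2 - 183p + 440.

Apply the Euclidean algorithm:
  5p**4 + 20p**3 - 635p**2 - 1070p + 18480 = (-5p - 140)(-p**3 + 24p**2 - 183p + 440) + (1810p**2 - 24490p + 80080)
  -p**3 + 24p**2 - 183p + 440 = (-(1/1810)p + 379/65522)(1810p**2 - 24490p + 80080) + ((95040/32761)p - 760320/32761)
  1810p**2 - 24490p + 80080 = ((5929741/9504)p - 2981251/864)((95040/32761)p - 760320/32761) + (0)
Last nonzero remainder: (95040/32761)p - 760320/32761. Dividing through by 95040/32761 gives the monic gcd p - 8.

p - 8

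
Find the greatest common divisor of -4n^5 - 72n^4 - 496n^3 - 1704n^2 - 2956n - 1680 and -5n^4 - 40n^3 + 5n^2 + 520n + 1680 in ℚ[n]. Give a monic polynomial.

n^3 + 12n^2 + 47n + 84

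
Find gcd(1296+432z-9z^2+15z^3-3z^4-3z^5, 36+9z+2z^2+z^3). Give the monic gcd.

36+9z+2z^2+z^3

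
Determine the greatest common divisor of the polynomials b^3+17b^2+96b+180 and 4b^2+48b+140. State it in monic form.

b+5

Euclidean algorithm in ℚ[b]:
  b^3+17b^2+96b+180 = ((1/4)b+5/4)(4b^2+48b+140) + (b+5)
  4b^2+48b+140 = (4b+28)(b+5) + (0)
The last nonzero remainder b+5 is already monic.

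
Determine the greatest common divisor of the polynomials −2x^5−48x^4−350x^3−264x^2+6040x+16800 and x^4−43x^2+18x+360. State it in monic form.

x^2+2x−24

Repeated division with remainder:
  −2x^5−48x^4−350x^3−264x^2+6040x+16800 = (−2x−48)(x^4−43x^2+18x+360) + (−436x^3−2292x^2+7624x+34080)
  x^4−43x^2+18x+360 = (−(1/436)x+573/47524)(−436x^3−2292x^2+7624x+34080) + ((25200/11881)x^2+(50400/11881)x−604800/11881)
  −436x^3−2292x^2+7624x+34080 = (−(1295029/6300)x−843551/1260)((25200/11881)x^2+(50400/11881)x−604800/11881) + (0)
Last nonzero remainder: (25200/11881)x^2+(50400/11881)x−604800/11881. Dividing through by 25200/11881 gives the monic gcd x^2+2x−24.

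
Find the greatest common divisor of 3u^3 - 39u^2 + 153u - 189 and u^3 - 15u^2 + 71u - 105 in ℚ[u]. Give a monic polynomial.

Repeated division with remainder:
  3u^3 - 39u^2 + 153u - 189 = (3)(u^3 - 15u^2 + 71u - 105) + (6u^2 - 60u + 126)
  u^3 - 15u^2 + 71u - 105 = ((1/6)u - 5/6)(6u^2 - 60u + 126) + (0)
Last nonzero remainder: 6u^2 - 60u + 126. Dividing through by 6 gives the monic gcd u^2 - 10u + 21.

u^2 - 10u + 21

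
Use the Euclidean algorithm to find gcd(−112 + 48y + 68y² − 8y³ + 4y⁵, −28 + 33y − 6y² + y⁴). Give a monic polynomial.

Apply the Euclidean algorithm:
  4y⁵ − 8y³ + 68y² + 48y − 112 = (4y)(y⁴ − 6y² + 33y − 28) + (16y³ − 64y² + 160y − 112)
  y⁴ − 6y² + 33y − 28 = ((1/16)y + 1/4)(16y³ − 64y² + 160y − 112) + (0)
Last nonzero remainder: 16y³ − 64y² + 160y − 112. Dividing through by 16 gives the monic gcd y³ − 4y² + 10y − 7.

−7 + 10y − 4y² + y³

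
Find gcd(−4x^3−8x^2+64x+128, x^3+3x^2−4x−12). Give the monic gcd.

x+2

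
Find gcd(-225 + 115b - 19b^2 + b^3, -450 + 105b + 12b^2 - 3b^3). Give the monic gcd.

Euclidean algorithm in ℚ[b]:
  b^3 - 19b^2 + 115b - 225 = (-1/3)(-3b^3 + 12b^2 + 105b - 450) + (-15b^2 + 150b - 375)
  -3b^3 + 12b^2 + 105b - 450 = ((1/5)b + 6/5)(-15b^2 + 150b - 375) + (0)
Last nonzero remainder: -15b^2 + 150b - 375. Dividing through by -15 gives the monic gcd b^2 - 10b + 25.

25 - 10b + b^2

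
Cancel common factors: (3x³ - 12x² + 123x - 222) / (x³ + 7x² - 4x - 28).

(3x² - 6x + 111)/(x² + 9x + 14)

Euclidean algorithm in ℚ[x]:
  3x³ - 12x² + 123x - 222 = (3)(x³ + 7x² - 4x - 28) + (-33x² + 135x - 138)
  x³ + 7x² - 4x - 28 = (-(1/33)x - 122/363)(-33x² + 135x - 138) + ((4500/121)x - 9000/121)
  -33x² + 135x - 138 = (-(1331/1500)x + 2783/1500)((4500/121)x - 9000/121) + (0)
Last nonzero remainder: (4500/121)x - 9000/121. Dividing through by 4500/121 gives the monic gcd x - 2.
Cancel x - 2 from numerator and denominator to get the reduced form.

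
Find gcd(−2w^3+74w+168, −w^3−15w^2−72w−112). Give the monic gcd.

Euclidean algorithm in ℚ[w]:
  −2w^3+74w+168 = (2)(−w^3−15w^2−72w−112) + (30w^2+218w+392)
  −w^3−15w^2−72w−112 = (−(1/30)w−58/225)(30w^2+218w+392) + (−(616/225)w−2464/225)
  30w^2+218w+392 = (−(3375/308)w−1575/44)(−(616/225)w−2464/225) + (0)
Last nonzero remainder: −(616/225)w−2464/225. Dividing through by −616/225 gives the monic gcd w+4.

w+4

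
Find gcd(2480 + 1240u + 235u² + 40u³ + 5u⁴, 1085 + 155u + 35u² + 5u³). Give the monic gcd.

31 + u²

By polynomial division,
  5u⁴ + 40u³ + 235u² + 1240u + 2480 = (u + 1)(5u³ + 35u² + 155u + 1085) + (45u² + 1395)
  5u³ + 35u² + 155u + 1085 = ((1/9)u + 7/9)(45u² + 1395) + (0)
Last nonzero remainder: 45u² + 1395. Dividing through by 45 gives the monic gcd u² + 31.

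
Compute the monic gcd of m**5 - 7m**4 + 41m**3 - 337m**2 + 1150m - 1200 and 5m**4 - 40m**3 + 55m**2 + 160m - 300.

m**3 - 10m**2 + 31m - 30

Apply the Euclidean algorithm:
  m**5 - 7m**4 + 41m**3 - 337m**2 + 1150m - 1200 = ((1/5)m + 1/5)(5m**4 - 40m**3 + 55m**2 + 160m - 300) + (38m**3 - 380m**2 + 1178m - 1140)
  5m**4 - 40m**3 + 55m**2 + 160m - 300 = ((5/38)m + 5/19)(38m**3 - 380m**2 + 1178m - 1140) + (0)
Last nonzero remainder: 38m**3 - 380m**2 + 1178m - 1140. Dividing through by 38 gives the monic gcd m**3 - 10m**2 + 31m - 30.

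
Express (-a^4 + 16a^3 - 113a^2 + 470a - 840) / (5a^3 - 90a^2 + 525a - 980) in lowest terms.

(-a^2 + 5a - 30)/(5a - 35)

Repeated division with remainder:
  -a^4 + 16a^3 - 113a^2 + 470a - 840 = (-(1/5)a - 2/5)(5a^3 - 90a^2 + 525a - 980) + (-44a^2 + 484a - 1232)
  5a^3 - 90a^2 + 525a - 980 = (-(5/44)a + 35/44)(-44a^2 + 484a - 1232) + (0)
Last nonzero remainder: -44a^2 + 484a - 1232. Dividing through by -44 gives the monic gcd a^2 - 11a + 28.
Cancel a^2 - 11a + 28 from numerator and denominator to get the reduced form.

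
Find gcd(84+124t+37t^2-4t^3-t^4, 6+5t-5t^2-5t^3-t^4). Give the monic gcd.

2+3t+t^2

Euclidean algorithm in ℚ[t]:
  -t^4-4t^3+37t^2+124t+84 = (-t^4-5t^3-5t^2+5t+6) + (t^3+42t^2+119t+78)
  -t^4-5t^3-5t^2+5t+6 = (-t+37)(t^3+42t^2+119t+78) + (-1440t^2-4320t-2880)
  t^3+42t^2+119t+78 = (-(1/1440)t-13/480)(-1440t^2-4320t-2880) + (0)
Last nonzero remainder: -1440t^2-4320t-2880. Dividing through by -1440 gives the monic gcd t^2+3t+2.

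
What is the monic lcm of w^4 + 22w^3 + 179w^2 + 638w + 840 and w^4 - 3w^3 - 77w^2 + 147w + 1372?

w^6 + 8w^5 - 80w^4 - 790w^3 + 679w^2 + 19502w + 41160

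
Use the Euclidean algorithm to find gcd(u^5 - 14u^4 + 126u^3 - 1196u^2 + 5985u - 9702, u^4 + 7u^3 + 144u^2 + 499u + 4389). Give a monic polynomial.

By polynomial division,
  u^5 - 14u^4 + 126u^3 - 1196u^2 + 5985u - 9702 = (u - 21)(u^4 + 7u^3 + 144u^2 + 499u + 4389) + (129u^3 + 1329u^2 + 12075u + 82467)
  u^4 + 7u^3 + 144u^2 + 499u + 4389 = ((1/129)u - 142/5547)(129u^3 + 1329u^2 + 12075u + 82467) + ((156087/1849)u^2 + (312174/1849)u + 12018699/1849)
  129u^3 + 1329u^2 + 12075u + 82467 = ((79507/52029)u + 220031/17343)((156087/1849)u^2 + (312174/1849)u + 12018699/1849) + (0)
Last nonzero remainder: (156087/1849)u^2 + (312174/1849)u + 12018699/1849. Dividing through by 156087/1849 gives the monic gcd u^2 + 2u + 77.

u^2 + 2u + 77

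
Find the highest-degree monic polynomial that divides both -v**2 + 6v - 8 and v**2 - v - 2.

Repeated division with remainder:
  -v**2 + 6v - 8 = (-1)(v**2 - v - 2) + (5v - 10)
  v**2 - v - 2 = ((1/5)v + 1/5)(5v - 10) + (0)
Last nonzero remainder: 5v - 10. Dividing through by 5 gives the monic gcd v - 2.

v - 2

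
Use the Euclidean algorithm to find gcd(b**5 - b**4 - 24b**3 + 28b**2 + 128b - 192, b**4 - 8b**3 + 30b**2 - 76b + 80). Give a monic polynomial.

b**2 - 6b + 8

Repeated division with remainder:
  b**5 - b**4 - 24b**3 + 28b**2 + 128b - 192 = (b + 7)(b**4 - 8b**3 + 30b**2 - 76b + 80) + (2b**3 - 106b**2 + 580b - 752)
  b**4 - 8b**3 + 30b**2 - 76b + 80 = ((1/2)b + 45/2)(2b**3 - 106b**2 + 580b - 752) + (2125b**2 - 12750b + 17000)
  2b**3 - 106b**2 + 580b - 752 = ((2/2125)b - 94/2125)(2125b**2 - 12750b + 17000) + (0)
Last nonzero remainder: 2125b**2 - 12750b + 17000. Dividing through by 2125 gives the monic gcd b**2 - 6b + 8.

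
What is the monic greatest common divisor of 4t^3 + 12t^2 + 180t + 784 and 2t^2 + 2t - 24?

Euclidean algorithm in ℚ[t]:
  4t^3 + 12t^2 + 180t + 784 = (2t + 4)(2t^2 + 2t - 24) + (220t + 880)
  2t^2 + 2t - 24 = ((1/110)t - 3/110)(220t + 880) + (0)
Last nonzero remainder: 220t + 880. Dividing through by 220 gives the monic gcd t + 4.

t + 4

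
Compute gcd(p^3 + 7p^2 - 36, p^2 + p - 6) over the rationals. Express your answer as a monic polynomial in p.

p^2 + p - 6

Euclidean algorithm in ℚ[p]:
  p^3 + 7p^2 - 36 = (p + 6)(p^2 + p - 6) + (0)
The last nonzero remainder p^2 + p - 6 is already monic.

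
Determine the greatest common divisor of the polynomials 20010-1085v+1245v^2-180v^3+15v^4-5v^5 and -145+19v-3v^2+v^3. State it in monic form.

29+2v+v^2

By polynomial division,
  -5v^5+15v^4-180v^3+1245v^2-1085v+20010 = (-5v^2-85)(v^3-3v^2+19v-145) + (265v^2+530v+7685)
  v^3-3v^2+19v-145 = ((1/265)v-1/53)(265v^2+530v+7685) + (0)
Last nonzero remainder: 265v^2+530v+7685. Dividing through by 265 gives the monic gcd v^2+2v+29.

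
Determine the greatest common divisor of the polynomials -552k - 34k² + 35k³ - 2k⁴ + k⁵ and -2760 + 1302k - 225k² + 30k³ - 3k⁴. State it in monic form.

Euclidean algorithm in ℚ[k]:
  k⁵ - 2k⁴ + 35k³ - 34k² - 552k = (-(1/3)k - 8/3)(-3k⁴ + 30k³ - 225k² + 1302k - 2760) + (40k³ - 200k² + 2000k - 7360)
  -3k⁴ + 30k³ - 225k² + 1302k - 2760 = (-(3/40)k + 3/8)(40k³ - 200k² + 2000k - 7360) + (0)
Last nonzero remainder: 40k³ - 200k² + 2000k - 7360. Dividing through by 40 gives the monic gcd k³ - 5k² + 50k - 184.

-184 + 50k - 5k² + k³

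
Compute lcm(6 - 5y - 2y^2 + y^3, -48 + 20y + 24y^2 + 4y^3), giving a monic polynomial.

Euclidean algorithm in ℚ[y]:
  y^3 - 2y^2 - 5y + 6 = (1/4)(4y^3 + 24y^2 + 20y - 48) + (-8y^2 - 10y + 18)
  4y^3 + 24y^2 + 20y - 48 = (-(1/2)y - 19/8)(-8y^2 - 10y + 18) + ((21/4)y - 21/4)
  -8y^2 - 10y + 18 = (-(32/21)y - 24/7)((21/4)y - 21/4) + (0)
Last nonzero remainder: (21/4)y - 21/4. Dividing through by 21/4 gives the monic gcd y - 1.
Then lcm(f, g) = f·g / gcd(f, g); expanding and making the result monic gives the answer.

72 - 18y - 53y^2 - 7y^3 + 5y^4 + y^5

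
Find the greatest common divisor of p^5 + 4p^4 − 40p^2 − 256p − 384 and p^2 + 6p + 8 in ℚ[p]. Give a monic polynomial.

By polynomial division,
  p^5 + 4p^4 − 40p^2 − 256p − 384 = (p^3 − 2p^2 + 4p − 48)(p^2 + 6p + 8) + (0)
The last nonzero remainder p^2 + 6p + 8 is already monic.

p^2 + 6p + 8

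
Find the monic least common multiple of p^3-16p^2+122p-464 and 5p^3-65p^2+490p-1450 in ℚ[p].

Apply the Euclidean algorithm:
  p^3-16p^2+122p-464 = (1/5)(5p^3-65p^2+490p-1450) + (-3p^2+24p-174)
  5p^3-65p^2+490p-1450 = (-(5/3)p+25/3)(-3p^2+24p-174) + (0)
Last nonzero remainder: -3p^2+24p-174. Dividing through by -3 gives the monic gcd p^2-8p+58.
Then lcm(f, g) = f·g / gcd(f, g); expanding and making the result monic gives the answer.

p^4-21p^3+202p^2-1074p+2320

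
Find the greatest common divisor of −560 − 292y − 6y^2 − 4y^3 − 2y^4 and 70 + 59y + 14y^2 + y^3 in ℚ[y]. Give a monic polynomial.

Euclidean algorithm in ℚ[y]:
  −2y^4 − 4y^3 − 6y^2 − 292y − 560 = (−2y + 24)(y^3 + 14y^2 + 59y + 70) + (−224y^2 − 1568y − 2240)
  y^3 + 14y^2 + 59y + 70 = (−(1/224)y − 1/32)(−224y^2 − 1568y − 2240) + (0)
Last nonzero remainder: −224y^2 − 1568y − 2240. Dividing through by −224 gives the monic gcd y^2 + 7y + 10.

10 + 7y + y^2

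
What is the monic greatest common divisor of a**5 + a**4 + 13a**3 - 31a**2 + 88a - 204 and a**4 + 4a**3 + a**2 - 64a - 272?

a**2 + 4a + 17

Repeated division with remainder:
  a**5 + a**4 + 13a**3 - 31a**2 + 88a - 204 = (a - 3)(a**4 + 4a**3 + a**2 - 64a - 272) + (24a**3 + 36a**2 + 168a - 1020)
  a**4 + 4a**3 + a**2 - 64a - 272 = ((1/24)a + 5/48)(24a**3 + 36a**2 + 168a - 1020) + (-(39/4)a**2 - 39a - 663/4)
  24a**3 + 36a**2 + 168a - 1020 = (-(32/13)a + 80/13)(-(39/4)a**2 - 39a - 663/4) + (0)
Last nonzero remainder: -(39/4)a**2 - 39a - 663/4. Dividing through by -39/4 gives the monic gcd a**2 + 4a + 17.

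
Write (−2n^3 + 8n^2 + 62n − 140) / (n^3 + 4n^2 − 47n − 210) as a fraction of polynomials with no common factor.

(−2n + 4)/(n + 6)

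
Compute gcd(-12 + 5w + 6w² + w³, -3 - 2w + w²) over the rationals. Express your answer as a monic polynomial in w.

1

Apply the Euclidean algorithm:
  w³ + 6w² + 5w - 12 = (w + 8)(w² - 2w - 3) + (24w + 12)
  w² - 2w - 3 = ((1/24)w - 5/48)(24w + 12) + (-7/4)
  24w + 12 = (-(96/7)w - 48/7)(-7/4) + (0)
The last nonzero remainder is the constant -7/4, so the polynomials are coprime and gcd = 1.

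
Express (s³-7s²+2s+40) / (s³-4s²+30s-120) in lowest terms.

(s²-3s-10)/(s²+30)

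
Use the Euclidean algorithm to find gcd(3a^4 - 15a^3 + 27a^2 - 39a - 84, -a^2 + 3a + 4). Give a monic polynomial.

a^2 - 3a - 4

Apply the Euclidean algorithm:
  3a^4 - 15a^3 + 27a^2 - 39a - 84 = (-3a^2 + 6a - 21)(-a^2 + 3a + 4) + (0)
Last nonzero remainder: -a^2 + 3a + 4. Dividing through by -1 gives the monic gcd a^2 - 3a - 4.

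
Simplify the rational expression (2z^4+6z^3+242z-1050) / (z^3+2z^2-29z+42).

(2z^2-2z+50)/(z-2)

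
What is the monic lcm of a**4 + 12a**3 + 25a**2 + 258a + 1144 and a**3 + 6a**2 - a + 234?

Apply the Euclidean algorithm:
  a**4 + 12a**3 + 25a**2 + 258a + 1144 = (a + 6)(a**3 + 6a**2 - a + 234) + (-10a**2 + 30a - 260)
  a**3 + 6a**2 - a + 234 = (-(1/10)a - 9/10)(-10a**2 + 30a - 260) + (0)
Last nonzero remainder: -10a**2 + 30a - 260. Dividing through by -10 gives the monic gcd a**2 - 3a + 26.
Then lcm(f, g) = f·g / gcd(f, g); expanding and making the result monic gives the answer.

a**5 + 21a**4 + 133a**3 + 483a**2 + 3466a + 10296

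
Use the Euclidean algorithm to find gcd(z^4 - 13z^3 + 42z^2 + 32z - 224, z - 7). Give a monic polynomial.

Euclidean algorithm in ℚ[z]:
  z^4 - 13z^3 + 42z^2 + 32z - 224 = (z^3 - 6z^2 + 32)(z - 7) + (0)
The last nonzero remainder z - 7 is already monic.

z - 7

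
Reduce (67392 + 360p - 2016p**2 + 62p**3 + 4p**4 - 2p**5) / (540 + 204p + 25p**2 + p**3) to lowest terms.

Repeated division with remainder:
  -2p**5 + 4p**4 + 62p**3 - 2016p**2 + 360p + 67392 = (-2p**2 + 54p - 880)(p**3 + 25p**2 + 204p + 540) + (10048p**2 + 150720p + 542592)
  p**3 + 25p**2 + 204p + 540 = ((1/10048)p + 5/5024)(10048p**2 + 150720p + 542592) + (0)
Last nonzero remainder: 10048p**2 + 150720p + 542592. Dividing through by 10048 gives the monic gcd p**2 + 15p + 54.
Cancel p**2 + 15p + 54 from numerator and denominator to get the reduced form.

(1248 - 340p + 34p**2 - 2p**3)/(10 + p)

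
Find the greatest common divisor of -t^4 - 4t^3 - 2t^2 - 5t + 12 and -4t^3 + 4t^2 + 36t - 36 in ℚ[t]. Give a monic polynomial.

t - 1

Repeated division with remainder:
  -t^4 - 4t^3 - 2t^2 - 5t + 12 = ((1/4)t + 5/4)(-4t^3 + 4t^2 + 36t - 36) + (-16t^2 - 41t + 57)
  -4t^3 + 4t^2 + 36t - 36 = ((1/4)t - 57/64)(-16t^2 - 41t + 57) + (-(945/64)t + 945/64)
  -16t^2 - 41t + 57 = ((1024/945)t + 1216/315)(-(945/64)t + 945/64) + (0)
Last nonzero remainder: -(945/64)t + 945/64. Dividing through by -945/64 gives the monic gcd t - 1.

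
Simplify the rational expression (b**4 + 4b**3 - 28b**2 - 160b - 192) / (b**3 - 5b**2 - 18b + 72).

(b**2 + 6b + 8)/(b - 3)

Apply the Euclidean algorithm:
  b**4 + 4b**3 - 28b**2 - 160b - 192 = (b + 9)(b**3 - 5b**2 - 18b + 72) + (35b**2 - 70b - 840)
  b**3 - 5b**2 - 18b + 72 = ((1/35)b - 3/35)(35b**2 - 70b - 840) + (0)
Last nonzero remainder: 35b**2 - 70b - 840. Dividing through by 35 gives the monic gcd b**2 - 2b - 24.
Cancel b**2 - 2b - 24 from numerator and denominator to get the reduced form.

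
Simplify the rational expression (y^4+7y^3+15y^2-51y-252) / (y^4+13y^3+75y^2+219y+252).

(y-3)/(y+3)

Repeated division with remainder:
  y^4+7y^3+15y^2-51y-252 = (y^4+13y^3+75y^2+219y+252) + (-6y^3-60y^2-270y-504)
  y^4+13y^3+75y^2+219y+252 = (-(1/6)y-1/2)(-6y^3-60y^2-270y-504) + (0)
Last nonzero remainder: -6y^3-60y^2-270y-504. Dividing through by -6 gives the monic gcd y^3+10y^2+45y+84.
Cancel y^3+10y^2+45y+84 from numerator and denominator to get the reduced form.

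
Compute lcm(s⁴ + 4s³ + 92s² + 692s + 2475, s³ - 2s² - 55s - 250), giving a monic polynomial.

Apply the Euclidean algorithm:
  s⁴ + 4s³ + 92s² + 692s + 2475 = (s + 6)(s³ - 2s² - 55s - 250) + (159s² + 1272s + 3975)
  s³ - 2s² - 55s - 250 = ((1/159)s - 10/159)(159s² + 1272s + 3975) + (0)
Last nonzero remainder: 159s² + 1272s + 3975. Dividing through by 159 gives the monic gcd s² + 8s + 25.
Then lcm(f, g) = f·g / gcd(f, g); expanding and making the result monic gives the answer.

s⁵ - 6s⁴ + 52s³ - 228s² - 4445s - 24750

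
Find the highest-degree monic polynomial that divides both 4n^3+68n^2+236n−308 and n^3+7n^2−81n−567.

n+7

Apply the Euclidean algorithm:
  4n^3+68n^2+236n−308 = (4)(n^3+7n^2−81n−567) + (40n^2+560n+1960)
  n^3+7n^2−81n−567 = ((1/40)n−7/40)(40n^2+560n+1960) + (−32n−224)
  40n^2+560n+1960 = (−(5/4)n−35/4)(−32n−224) + (0)
Last nonzero remainder: −32n−224. Dividing through by −32 gives the monic gcd n+7.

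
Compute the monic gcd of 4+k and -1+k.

Euclidean algorithm in ℚ[k]:
  k+4 = (k-1) + (5)
  k-1 = ((1/5)k-1/5)(5) + (0)
The last nonzero remainder is the constant 5, so the polynomials are coprime and gcd = 1.

1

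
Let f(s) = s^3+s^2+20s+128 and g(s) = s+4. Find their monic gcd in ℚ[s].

s+4

Repeated division with remainder:
  s^3+s^2+20s+128 = (s^2−3s+32)(s+4) + (0)
The last nonzero remainder s+4 is already monic.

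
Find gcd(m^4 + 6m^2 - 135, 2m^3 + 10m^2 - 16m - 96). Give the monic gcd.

m - 3

Repeated division with remainder:
  m^4 + 6m^2 - 135 = ((1/2)m - 5/2)(2m^3 + 10m^2 - 16m - 96) + (39m^2 + 8m - 375)
  2m^3 + 10m^2 - 16m - 96 = ((2/39)m + 374/1521)(39m^2 + 8m - 375) + ((1922/1521)m - 1922/507)
  39m^2 + 8m - 375 = ((59319/1922)m + 190125/1922)((1922/1521)m - 1922/507) + (0)
Last nonzero remainder: (1922/1521)m - 1922/507. Dividing through by 1922/1521 gives the monic gcd m - 3.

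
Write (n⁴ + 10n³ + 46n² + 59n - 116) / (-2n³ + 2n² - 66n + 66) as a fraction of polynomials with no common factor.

(-n³ - 11n² - 57n - 116)/(2n² + 66)

Euclidean algorithm in ℚ[n]:
  n⁴ + 10n³ + 46n² + 59n - 116 = (-(1/2)n - 11/2)(-2n³ + 2n² - 66n + 66) + (24n² - 271n + 247)
  -2n³ + 2n² - 66n + 66 = (-(1/12)n - 247/288)(24n² - 271n + 247) + (-(80017/288)n + 80017/288)
  24n² - 271n + 247 = (-(6912/80017)n + 71136/80017)(-(80017/288)n + 80017/288) + (0)
Last nonzero remainder: -(80017/288)n + 80017/288. Dividing through by -80017/288 gives the monic gcd n - 1.
Cancel n - 1 from numerator and denominator to get the reduced form.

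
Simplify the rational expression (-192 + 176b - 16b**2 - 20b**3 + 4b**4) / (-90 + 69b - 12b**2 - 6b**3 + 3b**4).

(32 - 24b + 4b**2)/(15 - 9b + 3b**2)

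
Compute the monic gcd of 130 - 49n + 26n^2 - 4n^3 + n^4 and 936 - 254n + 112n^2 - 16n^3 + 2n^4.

By polynomial division,
  n^4 - 4n^3 + 26n^2 - 49n + 130 = (1/2)(2n^4 - 16n^3 + 112n^2 - 254n + 936) + (4n^3 - 30n^2 + 78n - 338)
  2n^4 - 16n^3 + 112n^2 - 254n + 936 = ((1/2)n - 1/4)(4n^3 - 30n^2 + 78n - 338) + ((131/2)n^2 - (131/2)n + 1703/2)
  4n^3 - 30n^2 + 78n - 338 = ((8/131)n - 52/131)((131/2)n^2 - (131/2)n + 1703/2) + (0)
Last nonzero remainder: (131/2)n^2 - (131/2)n + 1703/2. Dividing through by 131/2 gives the monic gcd n^2 - n + 13.

13 - n + n^2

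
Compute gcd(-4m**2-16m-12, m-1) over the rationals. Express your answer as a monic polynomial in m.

1

By polynomial division,
  -4m**2-16m-12 = (-4m-20)(m-1) + (-32)
  m-1 = (-(1/32)m+1/32)(-32) + (0)
The last nonzero remainder is the constant -32, so the polynomials are coprime and gcd = 1.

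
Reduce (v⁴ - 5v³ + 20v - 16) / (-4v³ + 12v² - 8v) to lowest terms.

Euclidean algorithm in ℚ[v]:
  v⁴ - 5v³ + 20v - 16 = (-(1/4)v + 1/2)(-4v³ + 12v² - 8v) + (-8v² + 24v - 16)
  -4v³ + 12v² - 8v = ((1/2)v)(-8v² + 24v - 16) + (0)
Last nonzero remainder: -8v² + 24v - 16. Dividing through by -8 gives the monic gcd v² - 3v + 2.
Cancel v² - 3v + 2 from numerator and denominator to get the reduced form.

(-v² + 2v + 8)/(4v)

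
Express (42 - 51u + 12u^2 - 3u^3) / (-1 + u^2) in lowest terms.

(-42 + 9u - 3u^2)/(1 + u)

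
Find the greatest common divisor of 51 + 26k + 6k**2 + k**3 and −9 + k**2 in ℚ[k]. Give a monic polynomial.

3 + k

Euclidean algorithm in ℚ[k]:
  k**3 + 6k**2 + 26k + 51 = (k + 6)(k**2 − 9) + (35k + 105)
  k**2 − 9 = ((1/35)k − 3/35)(35k + 105) + (0)
Last nonzero remainder: 35k + 105. Dividing through by 35 gives the monic gcd k + 3.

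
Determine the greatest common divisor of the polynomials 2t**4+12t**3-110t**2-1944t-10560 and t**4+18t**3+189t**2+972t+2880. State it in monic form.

Euclidean algorithm in ℚ[t]:
  2t**4+12t**3-110t**2-1944t-10560 = (2)(t**4+18t**3+189t**2+972t+2880) + (-24t**3-488t**2-3888t-16320)
  t**4+18t**3+189t**2+972t+2880 = (-(1/24)t+7/72)(-24t**3-488t**2-3888t-16320) + ((670/9)t**2+670t+13400/3)
  -24t**3-488t**2-3888t-16320 = (-(108/335)t-1224/335)((670/9)t**2+670t+13400/3) + (0)
Last nonzero remainder: (670/9)t**2+670t+13400/3. Dividing through by 670/9 gives the monic gcd t**2+9t+60.

t**2+9t+60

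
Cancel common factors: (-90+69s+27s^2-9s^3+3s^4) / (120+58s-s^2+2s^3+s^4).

Euclidean algorithm in ℚ[s]:
  3s^4-9s^3+27s^2+69s-90 = (3)(s^4+2s^3-s^2+58s+120) + (-15s^3+30s^2-105s-450)
  s^4+2s^3-s^2+58s+120 = (-(1/15)s-4/15)(-15s^3+30s^2-105s-450) + (0)
Last nonzero remainder: -15s^3+30s^2-105s-450. Dividing through by -15 gives the monic gcd s^3-2s^2+7s+30.
Cancel s^3-2s^2+7s+30 from numerator and denominator to get the reduced form.

(-3+3s)/(4+s)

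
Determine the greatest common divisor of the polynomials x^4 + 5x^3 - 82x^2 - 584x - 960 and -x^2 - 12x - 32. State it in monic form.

Repeated division with remainder:
  x^4 + 5x^3 - 82x^2 - 584x - 960 = (-x^2 + 7x + 30)(-x^2 - 12x - 32) + (0)
Last nonzero remainder: -x^2 - 12x - 32. Dividing through by -1 gives the monic gcd x^2 + 12x + 32.

x^2 + 12x + 32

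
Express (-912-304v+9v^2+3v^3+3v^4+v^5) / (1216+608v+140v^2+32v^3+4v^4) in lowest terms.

(-12-v+v^2)/(16+4v)

Repeated division with remainder:
  v^5+3v^4+3v^3+9v^2-304v-912 = ((1/4)v-5/4)(4v^4+32v^3+140v^2+608v+1216) + (8v^3+32v^2+152v+608)
  4v^4+32v^3+140v^2+608v+1216 = ((1/2)v+2)(8v^3+32v^2+152v+608) + (0)
Last nonzero remainder: 8v^3+32v^2+152v+608. Dividing through by 8 gives the monic gcd v^3+4v^2+19v+76.
Cancel v^3+4v^2+19v+76 from numerator and denominator to get the reduced form.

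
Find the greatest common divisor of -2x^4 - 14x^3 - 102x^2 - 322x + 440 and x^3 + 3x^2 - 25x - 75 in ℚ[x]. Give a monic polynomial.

x + 5

Apply the Euclidean algorithm:
  -2x^4 - 14x^3 - 102x^2 - 322x + 440 = (-2x - 8)(x^3 + 3x^2 - 25x - 75) + (-128x^2 - 672x - 160)
  x^3 + 3x^2 - 25x - 75 = (-(1/128)x + 9/512)(-128x^2 - 672x - 160) + (-(231/16)x - 1155/16)
  -128x^2 - 672x - 160 = ((2048/231)x + 512/231)(-(231/16)x - 1155/16) + (0)
Last nonzero remainder: -(231/16)x - 1155/16. Dividing through by -231/16 gives the monic gcd x + 5.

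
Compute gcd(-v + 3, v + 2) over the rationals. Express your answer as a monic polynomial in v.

Euclidean algorithm in ℚ[v]:
  -v + 3 = (-1)(v + 2) + (5)
  v + 2 = ((1/5)v + 2/5)(5) + (0)
The last nonzero remainder is the constant 5, so the polynomials are coprime and gcd = 1.

1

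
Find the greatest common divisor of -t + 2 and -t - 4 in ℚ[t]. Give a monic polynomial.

Apply the Euclidean algorithm:
  -t + 2 = (-t - 4) + (6)
  -t - 4 = (-(1/6)t - 2/3)(6) + (0)
The last nonzero remainder is the constant 6, so the polynomials are coprime and gcd = 1.

1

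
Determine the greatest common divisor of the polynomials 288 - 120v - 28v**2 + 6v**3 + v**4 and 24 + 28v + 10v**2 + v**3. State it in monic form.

6 + v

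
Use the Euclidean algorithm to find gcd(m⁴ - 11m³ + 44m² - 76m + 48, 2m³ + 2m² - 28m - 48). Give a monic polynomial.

m - 4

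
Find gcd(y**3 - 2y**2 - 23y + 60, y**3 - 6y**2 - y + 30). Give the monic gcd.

By polynomial division,
  y**3 - 2y**2 - 23y + 60 = (y**3 - 6y**2 - y + 30) + (4y**2 - 22y + 30)
  y**3 - 6y**2 - y + 30 = ((1/4)y - 1/8)(4y**2 - 22y + 30) + (-(45/4)y + 135/4)
  4y**2 - 22y + 30 = (-(16/45)y + 8/9)(-(45/4)y + 135/4) + (0)
Last nonzero remainder: -(45/4)y + 135/4. Dividing through by -45/4 gives the monic gcd y - 3.

y - 3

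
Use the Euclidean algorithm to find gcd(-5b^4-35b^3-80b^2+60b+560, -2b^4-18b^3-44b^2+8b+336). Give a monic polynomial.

Repeated division with remainder:
  -5b^4-35b^3-80b^2+60b+560 = (5/2)(-2b^4-18b^3-44b^2+8b+336) + (10b^3+30b^2+40b-280)
  -2b^4-18b^3-44b^2+8b+336 = (-(1/5)b-6/5)(10b^3+30b^2+40b-280) + (0)
Last nonzero remainder: 10b^3+30b^2+40b-280. Dividing through by 10 gives the monic gcd b^3+3b^2+4b-28.

b^3+3b^2+4b-28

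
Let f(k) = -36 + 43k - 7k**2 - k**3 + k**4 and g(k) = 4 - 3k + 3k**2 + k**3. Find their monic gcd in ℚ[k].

Apply the Euclidean algorithm:
  k**4 - k**3 - 7k**2 + 43k - 36 = (k - 4)(k**3 + 3k**2 - 3k + 4) + (8k**2 + 27k - 20)
  k**3 + 3k**2 - 3k + 4 = ((1/8)k - 3/64)(8k**2 + 27k - 20) + ((49/64)k + 49/16)
  8k**2 + 27k - 20 = ((512/49)k - 320/49)((49/64)k + 49/16) + (0)
Last nonzero remainder: (49/64)k + 49/16. Dividing through by 49/64 gives the monic gcd k + 4.

4 + k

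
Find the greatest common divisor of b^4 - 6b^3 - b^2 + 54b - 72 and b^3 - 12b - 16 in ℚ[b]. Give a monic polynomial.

b - 4

Repeated division with remainder:
  b^4 - 6b^3 - b^2 + 54b - 72 = (b - 6)(b^3 - 12b - 16) + (11b^2 - 2b - 168)
  b^3 - 12b - 16 = ((1/11)b + 2/121)(11b^2 - 2b - 168) + ((400/121)b - 1600/121)
  11b^2 - 2b - 168 = ((1331/400)b + 2541/200)((400/121)b - 1600/121) + (0)
Last nonzero remainder: (400/121)b - 1600/121. Dividing through by 400/121 gives the monic gcd b - 4.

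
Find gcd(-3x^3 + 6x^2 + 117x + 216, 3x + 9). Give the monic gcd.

By polynomial division,
  -3x^3 + 6x^2 + 117x + 216 = (-x^2 + 5x + 24)(3x + 9) + (0)
Last nonzero remainder: 3x + 9. Dividing through by 3 gives the monic gcd x + 3.

x + 3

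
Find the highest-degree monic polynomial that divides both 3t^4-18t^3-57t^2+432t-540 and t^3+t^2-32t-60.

t^2-t-30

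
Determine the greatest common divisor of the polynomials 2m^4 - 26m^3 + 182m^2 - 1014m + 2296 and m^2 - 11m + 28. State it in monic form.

Repeated division with remainder:
  2m^4 - 26m^3 + 182m^2 - 1014m + 2296 = (2m^2 - 4m + 82)(m^2 - 11m + 28) + (0)
The last nonzero remainder m^2 - 11m + 28 is already monic.

m^2 - 11m + 28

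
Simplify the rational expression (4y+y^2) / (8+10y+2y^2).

(y)/(2+2y)

By polynomial division,
  y^2+4y = (1/2)(2y^2+10y+8) + (-y-4)
  2y^2+10y+8 = (-2y-2)(-y-4) + (0)
Last nonzero remainder: -y-4. Dividing through by -1 gives the monic gcd y+4.
Cancel y+4 from numerator and denominator to get the reduced form.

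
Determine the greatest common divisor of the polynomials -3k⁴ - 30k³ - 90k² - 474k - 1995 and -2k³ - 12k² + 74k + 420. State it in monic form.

k² + 12k + 35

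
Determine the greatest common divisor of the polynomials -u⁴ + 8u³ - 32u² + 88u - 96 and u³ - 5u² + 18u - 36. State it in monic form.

u² - 2u + 12

Euclidean algorithm in ℚ[u]:
  -u⁴ + 8u³ - 32u² + 88u - 96 = (-u + 3)(u³ - 5u² + 18u - 36) + (u² - 2u + 12)
  u³ - 5u² + 18u - 36 = (u - 3)(u² - 2u + 12) + (0)
The last nonzero remainder u² - 2u + 12 is already monic.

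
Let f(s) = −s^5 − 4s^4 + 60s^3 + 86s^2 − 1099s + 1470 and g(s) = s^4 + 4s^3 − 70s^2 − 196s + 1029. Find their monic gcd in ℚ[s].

By polynomial division,
  −s^5 − 4s^4 + 60s^3 + 86s^2 − 1099s + 1470 = (−s)(s^4 + 4s^3 − 70s^2 − 196s + 1029) + (−10s^3 − 110s^2 − 70s + 1470)
  s^4 + 4s^3 − 70s^2 − 196s + 1029 = (−(1/10)s + 7/10)(−10s^3 − 110s^2 − 70s + 1470) + (0)
Last nonzero remainder: −10s^3 − 110s^2 − 70s + 1470. Dividing through by −10 gives the monic gcd s^3 + 11s^2 + 7s − 147.

s^3 + 11s^2 + 7s − 147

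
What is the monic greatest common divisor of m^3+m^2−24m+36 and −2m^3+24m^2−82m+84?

m^2−5m+6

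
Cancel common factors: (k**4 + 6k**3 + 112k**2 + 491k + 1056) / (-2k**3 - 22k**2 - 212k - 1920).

(-k**2 - 5k - 11)/(2k + 20)

Euclidean algorithm in ℚ[k]:
  k**4 + 6k**3 + 112k**2 + 491k + 1056 = (-(1/2)k + 5/2)(-2k**3 - 22k**2 - 212k - 1920) + (61k**2 + 61k + 5856)
  -2k**3 - 22k**2 - 212k - 1920 = (-(2/61)k - 20/61)(61k**2 + 61k + 5856) + (0)
Last nonzero remainder: 61k**2 + 61k + 5856. Dividing through by 61 gives the monic gcd k**2 + k + 96.
Cancel k**2 + k + 96 from numerator and denominator to get the reduced form.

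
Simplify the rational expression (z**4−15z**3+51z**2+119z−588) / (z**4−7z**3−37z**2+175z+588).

(z−4)/(z+4)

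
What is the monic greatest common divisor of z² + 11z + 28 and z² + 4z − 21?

z + 7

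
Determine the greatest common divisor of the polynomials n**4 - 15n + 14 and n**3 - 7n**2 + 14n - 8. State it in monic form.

n**2 - 3n + 2

Apply the Euclidean algorithm:
  n**4 - 15n + 14 = (n + 7)(n**3 - 7n**2 + 14n - 8) + (35n**2 - 105n + 70)
  n**3 - 7n**2 + 14n - 8 = ((1/35)n - 4/35)(35n**2 - 105n + 70) + (0)
Last nonzero remainder: 35n**2 - 105n + 70. Dividing through by 35 gives the monic gcd n**2 - 3n + 2.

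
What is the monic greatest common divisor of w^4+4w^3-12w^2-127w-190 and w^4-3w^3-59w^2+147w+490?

w^2-3w-10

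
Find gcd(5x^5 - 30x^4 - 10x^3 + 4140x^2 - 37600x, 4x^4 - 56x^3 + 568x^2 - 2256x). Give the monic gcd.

x^3 - 8x^2 + 94x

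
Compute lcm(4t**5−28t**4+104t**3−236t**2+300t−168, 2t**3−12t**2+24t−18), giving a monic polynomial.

t**6−10t**5+47t**4−137t**3+252t**2−267t+126

Apply the Euclidean algorithm:
  4t**5−28t**4+104t**3−236t**2+300t−168 = (2t**2−2t+16)(2t**3−12t**2+24t−18) + (40t**2−120t+120)
  2t**3−12t**2+24t−18 = ((1/20)t−3/20)(40t**2−120t+120) + (0)
Last nonzero remainder: 40t**2−120t+120. Dividing through by 40 gives the monic gcd t**2−3t+3.
Then lcm(f, g) = f·g / gcd(f, g); expanding and making the result monic gives the answer.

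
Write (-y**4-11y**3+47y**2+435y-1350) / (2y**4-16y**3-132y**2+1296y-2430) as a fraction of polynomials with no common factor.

By polynomial division,
  -y**4-11y**3+47y**2+435y-1350 = (-1/2)(2y**4-16y**3-132y**2+1296y-2430) + (-19y**3-19y**2+1083y-2565)
  2y**4-16y**3-132y**2+1296y-2430 = (-(2/19)y+18/19)(-19y**3-19y**2+1083y-2565) + (0)
Last nonzero remainder: -19y**3-19y**2+1083y-2565. Dividing through by -19 gives the monic gcd y**3+y**2-57y+135.
Cancel y**3+y**2-57y+135 from numerator and denominator to get the reduced form.

(-y-10)/(2y-18)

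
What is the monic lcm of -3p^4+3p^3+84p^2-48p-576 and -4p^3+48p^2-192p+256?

Repeated division with remainder:
  -3p^4+3p^3+84p^2-48p-576 = ((3/4)p+33/4)(-4p^3+48p^2-192p+256) + (-168p^2+1344p-2688)
  -4p^3+48p^2-192p+256 = ((1/42)p-2/21)(-168p^2+1344p-2688) + (0)
Last nonzero remainder: -168p^2+1344p-2688. Dividing through by -168 gives the monic gcd p^2-8p+16.
Then lcm(f, g) = f·g / gcd(f, g); expanding and making the result monic gives the answer.

p^5-5p^4-24p^3+128p^2+128p-768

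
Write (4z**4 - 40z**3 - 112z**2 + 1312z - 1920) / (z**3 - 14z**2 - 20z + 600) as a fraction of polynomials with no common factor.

(4z**2 - 24z + 32)/(z - 10)

Apply the Euclidean algorithm:
  4z**4 - 40z**3 - 112z**2 + 1312z - 1920 = (4z + 16)(z**3 - 14z**2 - 20z + 600) + (192z**2 - 768z - 11520)
  z**3 - 14z**2 - 20z + 600 = ((1/192)z - 5/96)(192z**2 - 768z - 11520) + (0)
Last nonzero remainder: 192z**2 - 768z - 11520. Dividing through by 192 gives the monic gcd z**2 - 4z - 60.
Cancel z**2 - 4z - 60 from numerator and denominator to get the reduced form.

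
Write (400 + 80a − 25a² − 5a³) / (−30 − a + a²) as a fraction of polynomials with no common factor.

Repeated division with remainder:
  −5a³ − 25a² + 80a + 400 = (−5a − 30)(a² − a − 30) + (−100a − 500)
  a² − a − 30 = (−(1/100)a + 3/50)(−100a − 500) + (0)
Last nonzero remainder: −100a − 500. Dividing through by −100 gives the monic gcd a + 5.
Cancel a + 5 from numerator and denominator to get the reduced form.

(80 − 5a²)/(−6 + a)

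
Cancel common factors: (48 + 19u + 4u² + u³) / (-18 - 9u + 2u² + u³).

Apply the Euclidean algorithm:
  u³ + 4u² + 19u + 48 = (u³ + 2u² - 9u - 18) + (2u² + 28u + 66)
  u³ + 2u² - 9u - 18 = ((1/2)u - 6)(2u² + 28u + 66) + (126u + 378)
  2u² + 28u + 66 = ((1/63)u + 11/63)(126u + 378) + (0)
Last nonzero remainder: 126u + 378. Dividing through by 126 gives the monic gcd u + 3.
Cancel u + 3 from numerator and denominator to get the reduced form.

(16 + u + u²)/(-6 - u + u²)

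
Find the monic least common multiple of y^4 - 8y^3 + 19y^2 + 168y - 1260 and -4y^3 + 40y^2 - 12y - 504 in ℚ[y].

y^6 - 12y^5 + 30y^4 + 260y^3 - 2331y^2 + 1512y + 26460

Euclidean algorithm in ℚ[y]:
  y^4 - 8y^3 + 19y^2 + 168y - 1260 = (-(1/4)y - 1/2)(-4y^3 + 40y^2 - 12y - 504) + (36y^2 + 36y - 1512)
  -4y^3 + 40y^2 - 12y - 504 = (-(1/9)y + 11/9)(36y^2 + 36y - 1512) + (-224y + 1344)
  36y^2 + 36y - 1512 = (-(9/56)y - 9/8)(-224y + 1344) + (0)
Last nonzero remainder: -224y + 1344. Dividing through by -224 gives the monic gcd y - 6.
Then lcm(f, g) = f·g / gcd(f, g); expanding and making the result monic gives the answer.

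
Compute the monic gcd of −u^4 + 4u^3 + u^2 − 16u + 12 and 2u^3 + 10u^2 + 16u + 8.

u + 2

Euclidean algorithm in ℚ[u]:
  −u^4 + 4u^3 + u^2 − 16u + 12 = (−(1/2)u + 9/2)(2u^3 + 10u^2 + 16u + 8) + (−36u^2 − 84u − 24)
  2u^3 + 10u^2 + 16u + 8 = (−(1/18)u − 4/27)(−36u^2 − 84u − 24) + ((20/9)u + 40/9)
  −36u^2 − 84u − 24 = (−(81/5)u − 27/5)((20/9)u + 40/9) + (0)
Last nonzero remainder: (20/9)u + 40/9. Dividing through by 20/9 gives the monic gcd u + 2.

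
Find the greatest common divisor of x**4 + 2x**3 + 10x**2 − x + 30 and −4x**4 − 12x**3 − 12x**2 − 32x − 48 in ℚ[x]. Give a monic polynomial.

Repeated division with remainder:
  x**4 + 2x**3 + 10x**2 − x + 30 = (−1/4)(−4x**4 − 12x**3 − 12x**2 − 32x − 48) + (−x**3 + 7x**2 − 9x + 18)
  −4x**4 − 12x**3 − 12x**2 − 32x − 48 = (4x + 40)(−x**3 + 7x**2 − 9x + 18) + (−256x**2 + 256x − 768)
  −x**3 + 7x**2 − 9x + 18 = ((1/256)x − 3/128)(−256x**2 + 256x − 768) + (0)
Last nonzero remainder: −256x**2 + 256x − 768. Dividing through by −256 gives the monic gcd x**2 − x + 3.

x**2 − x + 3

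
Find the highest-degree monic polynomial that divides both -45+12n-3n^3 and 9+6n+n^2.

3+n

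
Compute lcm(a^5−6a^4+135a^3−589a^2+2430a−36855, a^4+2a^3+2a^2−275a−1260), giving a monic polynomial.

a^6−2a^5+111a^4−49a^3+74a^2−27135a−147420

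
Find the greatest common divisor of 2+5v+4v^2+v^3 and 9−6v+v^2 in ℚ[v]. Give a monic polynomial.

Repeated division with remainder:
  v^3+4v^2+5v+2 = (v+10)(v^2−6v+9) + (56v−88)
  v^2−6v+9 = ((1/56)v−31/392)(56v−88) + (100/49)
  56v−88 = ((686/25)v−1078/25)(100/49) + (0)
The last nonzero remainder is the constant 100/49, so the polynomials are coprime and gcd = 1.

1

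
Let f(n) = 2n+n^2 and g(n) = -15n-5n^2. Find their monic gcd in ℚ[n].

Euclidean algorithm in ℚ[n]:
  n^2+2n = (-1/5)(-5n^2-15n) + (-n)
  -5n^2-15n = (5n+15)(-n) + (0)
Last nonzero remainder: -n. Dividing through by -1 gives the monic gcd n.

n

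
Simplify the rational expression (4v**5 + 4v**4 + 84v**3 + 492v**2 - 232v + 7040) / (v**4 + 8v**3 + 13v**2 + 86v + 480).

(4v**2 - 4v + 88)/(v + 6)

By polynomial division,
  4v**5 + 4v**4 + 84v**3 + 492v**2 - 232v + 7040 = (4v - 28)(v**4 + 8v**3 + 13v**2 + 86v + 480) + (256v**3 + 512v**2 + 256v + 20480)
  v**4 + 8v**3 + 13v**2 + 86v + 480 = ((1/256)v + 3/128)(256v**3 + 512v**2 + 256v + 20480) + (0)
Last nonzero remainder: 256v**3 + 512v**2 + 256v + 20480. Dividing through by 256 gives the monic gcd v**3 + 2v**2 + v + 80.
Cancel v**3 + 2v**2 + v + 80 from numerator and denominator to get the reduced form.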